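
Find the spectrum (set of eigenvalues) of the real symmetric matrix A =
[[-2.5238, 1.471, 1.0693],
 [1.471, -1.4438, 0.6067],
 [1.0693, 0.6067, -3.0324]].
sigma(A) ≈ {-4, -3, 0}

A is real symmetric, so its spectrum consists of real eigenvalues. Expanding the characteristic polynomial of the displayed matrix gives
  det(λ I - A) = p(λ) = λ^3 + (7)λ^2 + (12)λ + (0).
Solving p(λ) = 0 yields eigenvalues ≈ -4, -3, 0. (A is shown rounded to 4 decimals, so these recover the underlying integer eigenvalues to within that precision.)
Verification: the trace of A = -7 equals the sum of eigenvalues -7, and det(A) ≈ 0.0004 matches the eigenvalue product 0.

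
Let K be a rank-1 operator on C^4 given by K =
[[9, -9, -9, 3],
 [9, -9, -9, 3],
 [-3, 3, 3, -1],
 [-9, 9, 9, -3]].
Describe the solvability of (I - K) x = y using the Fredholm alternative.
(I - K) is invertible (det(I - K) = 1 ≠ 0), so for every y in C^4 the equation (I - K) x = y has a unique solution.

K has rank 1, so it is an outer product K = u v^T: every row of K is a multiple of one row vector. Reading off the entries, u = (-3, -3, 1, 3) and v = (-3, 3, 3, -1) (row i of K equals u_i·v^T). A rank-one matrix u v^T satisfies K u = u (v·u) and kills the (3)-dimensional subspace v^⊥, so its characteristic polynomial is lambda^3 (lambda - v·u) with v·u = tr K = 0. Hence the eigenvalues of I - K are 1 (multiplicity 3) and 1 - (0) = 1, so det(I - K) = 1. (Direct check: I - K =
[[-8, 9, 9, -3],
 [-9, 10, 9, -3],
 [3, -3, -2, 1],
 [9, -9, -9, 4]]
has determinant 1.) The finite-dimensional Fredholm alternative says: either (I - K) is invertible, or ker(I - K) ≠ {0} and then range(I - K) = ker((I - K)^*)^⊥, with dim ker(I - K) = dim ker((I - K)^*). Since det(I - K) ≠ 0, 1 is not an eigenvalue of K and ker(I - K) = {0}, so we are in the first case: for every y there is a unique x = (I - K)^(-1) y. Explicitly, by the Sherman–Morrison formula, (I - u v^T)^(-1) = I + u v^T/(1 - v·u), i.e. (I - K)^(-1) = I + K.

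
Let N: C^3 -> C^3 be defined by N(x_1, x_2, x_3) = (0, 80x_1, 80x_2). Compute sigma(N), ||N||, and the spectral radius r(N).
sigma(N) = {0}; ||N|| = 80; r(N) = 0. (N is nilpotent with N^3 = 0.)

On C^3, N is a strictly lower-triangular matrix with 80 on the subdiagonal and zeros elsewhere, so its characteristic polynomial is lambda^3 and every eigenvalue is 0: sigma(N) = {0}. For the operator norm, N e_i = 80e_{i+1} for i = 1, ..., 2 and N e_3 = 0, so the singular values of N are 80 (with multiplicity 2) and 0; hence ||N|| = 80. The spectral radius r(N) = max|lambda| = 0. Note ||N|| > r(N) — characteristic of non-normal nilpotent operators. Indeed N^3 = 0.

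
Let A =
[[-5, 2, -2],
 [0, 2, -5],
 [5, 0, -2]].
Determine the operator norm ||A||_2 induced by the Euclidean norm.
||A||_2 ≈ 7.2704 (= sqrt(largest eigenvalue of A^T A))

||A||_2 = sigma_max(A) = sqrt(lambda_max(A^T A)). Form the symmetric matrix M = A^T A =
[[50, -10, 0],
 [-10, 8, -14],
 [0, -14, 33]].
Its characteristic polynomial (trace, sum of principal 2x2 minors, determinant of M give the coefficients) is
  p(λ) = det(λ I - M) = λ^3 - 91λ^2 + 2018λ - 100.
No integer candidate from the rational root theorem (±divisors of 100) is a root, so the roots are irrational. The cubic discriminant is Δ = 879965716 > 0, so there are three distinct real roots. p(0) = -100 and p(1) = 1828 have opposite signs, so a root lies in (0, 1); Newton's method refines it to λ ≈ 0.0497. p(38) = 52 and p(39) = -490 have opposite signs, so a root lies in (38, 39); Newton's method refines it to λ ≈ 38.0922. p(52) = -620 and p(53) = 112 have opposite signs, so a root lies in (52, 53); Newton's method refines it to λ ≈ 52.8581. Check (Vieta): the three roots sum to 91, matching tr M = 91.
So the eigenvalues of A^T A are ≈ 0.0497, 38.0922, 52.8581 (all ≥ 0, as they must be for A^T A). The largest is λ_max ≈ 52.8581, hence ||A||_2 = sqrt(λ_max) ≈ 7.2704.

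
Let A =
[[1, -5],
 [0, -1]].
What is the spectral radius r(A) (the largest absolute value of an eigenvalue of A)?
r(A) = 1

The eigenvalues of A are the roots of its characteristic polynomial. With M = A (coefficients from the trace and determinant):
  p(λ) = det(λ I - M) = λ^2 - 1.
For λ^2 - 1 the discriminant is 4. It is a perfect square (2^2), so the roots are rational: λ = (0 ± 2)/2 = 1, -1.
Thus the eigenvalues (to 4 decimals) are 1 (modulus 1); -1 (modulus 1). The spectral radius is the largest modulus: r(A) = 1. (Cross-check: r(A) ≤ ||A||_2 ≈ 5.1926; equality holds whenever A is normal, though it can also hold for some non-normal A.)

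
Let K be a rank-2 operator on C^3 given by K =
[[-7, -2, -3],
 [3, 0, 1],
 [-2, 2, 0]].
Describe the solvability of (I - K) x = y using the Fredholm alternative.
(I - K) is invertible (det(I - K) = 6 ≠ 0), so for every y in C^3 the equation (I - K) x = y has a unique solution.

K has rank 2 and factors as K = U V^T = u1 v1^T + u2 v2^T with u1 = (-2, 1, -1), v1 = (2, -2, 0), u2 = (-3, 1, 0), v2 = (1, 2, 1) (multiplying out reproduces the displayed K). The nonzero eigenvalues of U V^T coincide with those of the 2 x 2 matrix G = V^T U = [[v1·u1, v1·u2], [v2·u1, v2·u2]] = [[-6, -8], [-1, -1]], and by the Sylvester determinant identity det(I_3 - U V^T) = det(I_2 - V^T U) = det([[7, 8], [1, 2]]) = (7)(2) - (8)(1) = 6. (Direct check: I - K =
[[8, 2, 3],
 [-3, 1, -1],
 [2, -2, 1]]
has determinant 6.) The finite-dimensional Fredholm alternative says: either (I - K) is invertible, or ker(I - K) ≠ {0} and then range(I - K) = ker((I - K)^*)^⊥, with dim ker(I - K) = dim ker((I - K)^*). Since det(I - K) ≠ 0, 1 is not an eigenvalue of K and ker(I - K) = {0}, so we are in the first case: for every y there is a unique x = (I - K)^(-1) y. (Explicitly, by the Woodbury identity, (I - U V^T)^(-1) = I + U (I_2 - G)^(-1) V^T.)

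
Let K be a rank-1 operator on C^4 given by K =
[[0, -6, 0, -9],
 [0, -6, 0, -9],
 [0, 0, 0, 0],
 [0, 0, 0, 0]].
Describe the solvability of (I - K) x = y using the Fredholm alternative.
(I - K) is invertible (det(I - K) = 7 ≠ 0), so for every y in C^4 the equation (I - K) x = y has a unique solution.

K has rank 1, so it is an outer product K = u v^T: every row of K is a multiple of one row vector. Reading off the entries, u = (-3, -3, 0, 0) and v = (0, 2, 0, 3) (row i of K equals u_i·v^T). A rank-one matrix u v^T satisfies K u = u (v·u) and kills the (3)-dimensional subspace v^⊥, so its characteristic polynomial is lambda^3 (lambda - v·u) with v·u = tr K = -6. Hence the eigenvalues of I - K are 1 (multiplicity 3) and 1 - (-6) = 7, so det(I - K) = 7. (Direct check: I - K =
[[1, 6, 0, 9],
 [0, 7, 0, 9],
 [0, 0, 1, 0],
 [0, 0, 0, 1]]
has determinant 7.) The finite-dimensional Fredholm alternative says: either (I - K) is invertible, or ker(I - K) ≠ {0} and then range(I - K) = ker((I - K)^*)^⊥, with dim ker(I - K) = dim ker((I - K)^*). Since det(I - K) ≠ 0, 1 is not an eigenvalue of K and ker(I - K) = {0}, so we are in the first case: for every y there is a unique x = (I - K)^(-1) y. Explicitly, by the Sherman–Morrison formula, (I - u v^T)^(-1) = I + u v^T/(1 - v·u), i.e. (I - K)^(-1) = I + K/(7).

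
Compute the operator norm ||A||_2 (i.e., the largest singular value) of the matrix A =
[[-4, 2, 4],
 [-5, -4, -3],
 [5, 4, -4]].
||A||_2 ≈ 9.5623 (= sqrt(largest eigenvalue of A^T A))

||A||_2 = sigma_max(A) = sqrt(lambda_max(A^T A)). Form the symmetric matrix M = A^T A =
[[66, 32, -21],
 [32, 36, 4],
 [-21, 4, 41]].
Its characteristic polynomial (trace, sum of principal 2x2 minors, determinant of M give the coefficients) is
  p(λ) = det(λ I - M) = λ^3 - 143λ^2 + 5077λ - 33124.
No integer candidate from the rational root theorem (±divisors of 33124) is a root, so the roots are irrational. The cubic discriminant is Δ = 19435282717 > 0, so there are three distinct real roots. p(8) = -1148 and p(9) = 1715 have opposite signs, so a root lies in (8, 9); Newton's method refines it to λ ≈ 8.3912. p(43) = 287 and p(44) = -1400 have opposite signs, so a root lies in (43, 44); Newton's method refines it to λ ≈ 43.1712. p(91) = -1729 and p(92) = 2296 have opposite signs, so a root lies in (91, 92); Newton's method refines it to λ ≈ 91.4376. Check (Vieta): the three roots sum to 143, matching tr M = 143.
So the eigenvalues of A^T A are ≈ 8.3912, 43.1712, 91.4376 (all ≥ 0, as they must be for A^T A). The largest is λ_max ≈ 91.4376, hence ||A||_2 = sqrt(λ_max) ≈ 9.5623.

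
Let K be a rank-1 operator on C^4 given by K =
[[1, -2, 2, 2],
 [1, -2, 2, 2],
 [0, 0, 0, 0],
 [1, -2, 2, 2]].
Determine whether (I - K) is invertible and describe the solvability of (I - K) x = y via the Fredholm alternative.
(I - K) is singular (det(I - K) = 0, i.e. 1 ∈ sigma(K)). (I - K) x = y is solvable iff y ⊥ ker((I - K)^*) = span{(1, -2, 2, 2)}, i.e. iff y_1 - 2y_2 + 2y_3 + 2y_4 = 0. When solvable, the solutions are x = y + c·(1, 1, 0, 1), c arbitrary (ker(I - K) = span{(1, 1, 0, 1)}, dimension 1).

K has rank 1, so it is an outer product K = u v^T: every row of K is a multiple of one row vector. Reading off the entries, u = (1, 1, 0, 1) and v = (1, -2, 2, 2) (row i of K equals u_i·v^T). A rank-one matrix u v^T satisfies K u = u (v·u) and kills the (3)-dimensional subspace v^⊥, so its characteristic polynomial is lambda^3 (lambda - v·u) with v·u = tr K = 1. Hence the eigenvalues of I - K are 1 (multiplicity 3) and 1 - (1) = 0, so det(I - K) = 0. (Direct check: I - K =
[[0, 2, -2, -2],
 [-1, 3, -2, -2],
 [0, 0, 1, 0],
 [-1, 2, -2, -1]]
has determinant 0.) So 1 is an eigenvalue of K and (I - K) is not invertible. The finite-dimensional Fredholm alternative says: either (I - K) is invertible, or ker(I - K) ≠ {0} and then range(I - K) = ker((I - K)^*)^⊥, with dim ker(I - K) = dim ker((I - K)^*). We are in the second case, so we need both kernels. Kernel of I - K: (I - K) u = u - u (v·u) = u - u = 0, so ker(I - K) = span{u} = span{(1, 1, 0, 1)} (it is exactly 1-dimensional because rank(I - K) = 3). Kernel of the adjoint: K is real, so (I - K)^* = I - K^T = I - v u^T, and (I - v u^T) v = v - v (u·v) = 0; hence ker((I - K)^*) = span{v} = span{(1, -2, 2, 2)}. Therefore (I - K) x = y is solvable iff <y, v> = 0, i.e. iff y_1 - 2y_2 + 2y_3 + 2y_4 = 0. When this holds, K y = u (v·y) = 0, so (I - K) y = y and x = y is a particular solution; the full solution set is the line x = y + c·u = y + c·(1, 1, 0, 1), c ∈ C.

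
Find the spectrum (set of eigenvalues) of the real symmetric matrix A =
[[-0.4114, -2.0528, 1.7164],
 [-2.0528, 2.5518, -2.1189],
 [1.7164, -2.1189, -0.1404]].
sigma(A) ≈ {-2, -1, 5}

A is real symmetric, so its spectrum consists of real eigenvalues. Expanding the characteristic polynomial of the displayed matrix gives
  det(λ I - A) = p(λ) = λ^3 + (-2)λ^2 + (-13)λ + (-10).
Solving p(λ) = 0 yields eigenvalues ≈ -2, -1, 5. (A is shown rounded to 4 decimals, so these recover the underlying integer eigenvalues to within that precision.)
Verification: the trace of A = 2 equals the sum of eigenvalues 2, and det(A) ≈ 10.0000 matches the eigenvalue product 10.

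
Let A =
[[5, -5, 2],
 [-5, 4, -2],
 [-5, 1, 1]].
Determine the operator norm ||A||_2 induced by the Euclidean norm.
||A||_2 ≈ 10.7584 (= sqrt(largest eigenvalue of A^T A))

||A||_2 = sigma_max(A) = sqrt(lambda_max(A^T A)). Form the symmetric matrix M = A^T A =
[[75, -50, 15],
 [-50, 42, -17],
 [15, -17, 9]].
Its characteristic polynomial (trace, sum of principal 2x2 minors, determinant of M give the coefficients) is
  p(λ) = det(λ I - M) = λ^3 - 126λ^2 + 1189λ - 225.
No integer candidate from the rational root theorem (±divisors of 225) is a root, so the roots are irrational. The cubic discriminant is Δ = 14525618945 > 0, so there are three distinct real roots. p(0) = -225 and p(1) = 839 have opposite signs, so a root lies in (0, 1); Newton's method refines it to λ ≈ 0.1932. p(10) = 65 and p(11) = -1061 have opposite signs, so a root lies in (10, 11); Newton's method refines it to λ ≈ 10.0627. p(115) = -8965 and p(116) = 3139 have opposite signs, so a root lies in (115, 116); Newton's method refines it to λ ≈ 115.7441. Check (Vieta): the three roots sum to 126, matching tr M = 126.
So the eigenvalues of A^T A are ≈ 0.1932, 10.0627, 115.7441 (all ≥ 0, as they must be for A^T A). The largest is λ_max ≈ 115.7441, hence ||A||_2 = sqrt(λ_max) ≈ 10.7584.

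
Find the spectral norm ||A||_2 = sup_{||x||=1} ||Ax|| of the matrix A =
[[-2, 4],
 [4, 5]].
||A||_2 = sqrt((61 + sqrt(1017))/2) ≈ 6.8151 (= sqrt(largest eigenvalue of A^T A))

||A||_2 = sigma_max(A) = sqrt(lambda_max(A^T A)). Form the symmetric matrix M = A^T A =
[[20, 12],
 [12, 41]].
Its characteristic polynomial (trace, determinant of M give the coefficients) is
  p(λ) = det(λ I - M) = λ^2 - 61λ + 676.
For λ^2 - 61λ + 676 the discriminant is 1017. It is nonnegative but not a perfect square, so the roots are real and irrational: λ = (61 ± sqrt(1017))/2 ≈ 46.4452, 14.5548.
So the eigenvalues of A^T A are ≈ 14.5548, 46.4452 (all ≥ 0, as they must be for A^T A). The largest is λ_max = (61 + sqrt(1017))/2 ≈ 46.4452, hence ||A||_2 = sqrt(λ_max) = sqrt((61 + sqrt(1017))/2) ≈ 6.8151.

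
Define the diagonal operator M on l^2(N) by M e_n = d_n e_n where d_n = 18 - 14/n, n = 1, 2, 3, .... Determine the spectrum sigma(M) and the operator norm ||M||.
sigma(M) = {18 - 14/n : n ≥ 1} ∪ {18}; ||M|| = 18

A bounded diagonal operator on l^2 with diagonal entries d_n has spectrum equal to the closure of {d_n : n ≥ 1}: every d_n is an eigenvalue (with eigenvector e_n), so {d_n} ⊂ sigma(M); the spectrum is closed, so its closure is too; and for lambda not in the closure, (M - lambda I) has bounded inverse (the diagonal entries 1/(d_n - lambda) are bounded). For our sequence d_n = 18 - 14/n, n = 1, 2, 3, ...:
  - {d_n} = {18 - 14/n : n ≥ 1}; the only limit point is 18
  - closure = {18 - 14/n : n ≥ 1} ∪ {18}
For the norm: a diagonal operator has ||M|| = sup_n |d_n|. Here d_n = 18 - 14/n increases monotonically from d_1 = 4 toward 18, with all terms in [4, 18); so sup_n |d_n| = 18 (the supremum is the limit, not attained). So ||M|| = 18.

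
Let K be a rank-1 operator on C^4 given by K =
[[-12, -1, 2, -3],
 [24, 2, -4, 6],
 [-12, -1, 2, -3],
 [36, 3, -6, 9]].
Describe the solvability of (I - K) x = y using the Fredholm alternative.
(I - K) is singular (det(I - K) = 0, i.e. 1 ∈ sigma(K)). (I - K) x = y is solvable iff y ⊥ ker((I - K)^*) = span{(-12, -1, 2, -3)}, i.e. iff -12y_1 - y_2 + 2y_3 - 3y_4 = 0. When solvable, the solutions are x = y + c·(1, -2, 1, -3), c arbitrary (ker(I - K) = span{(1, -2, 1, -3)}, dimension 1).

K has rank 1, so it is an outer product K = u v^T: every row of K is a multiple of one row vector. Reading off the entries, u = (1, -2, 1, -3) and v = (-12, -1, 2, -3) (row i of K equals u_i·v^T). A rank-one matrix u v^T satisfies K u = u (v·u) and kills the (3)-dimensional subspace v^⊥, so its characteristic polynomial is lambda^3 (lambda - v·u) with v·u = tr K = 1. Hence the eigenvalues of I - K are 1 (multiplicity 3) and 1 - (1) = 0, so det(I - K) = 0. (Direct check: I - K =
[[13, 1, -2, 3],
 [-24, -1, 4, -6],
 [12, 1, -1, 3],
 [-36, -3, 6, -8]]
has determinant 0.) So 1 is an eigenvalue of K and (I - K) is not invertible. The finite-dimensional Fredholm alternative says: either (I - K) is invertible, or ker(I - K) ≠ {0} and then range(I - K) = ker((I - K)^*)^⊥, with dim ker(I - K) = dim ker((I - K)^*). We are in the second case, so we need both kernels. Kernel of I - K: (I - K) u = u - u (v·u) = u - u = 0, so ker(I - K) = span{u} = span{(1, -2, 1, -3)} (it is exactly 1-dimensional because rank(I - K) = 3). Kernel of the adjoint: K is real, so (I - K)^* = I - K^T = I - v u^T, and (I - v u^T) v = v - v (u·v) = 0; hence ker((I - K)^*) = span{v} = span{(-12, -1, 2, -3)}. Therefore (I - K) x = y is solvable iff <y, v> = 0, i.e. iff -12y_1 - y_2 + 2y_3 - 3y_4 = 0. When this holds, K y = u (v·y) = 0, so (I - K) y = y and x = y is a particular solution; the full solution set is the line x = y + c·u = y + c·(1, -2, 1, -3), c ∈ C.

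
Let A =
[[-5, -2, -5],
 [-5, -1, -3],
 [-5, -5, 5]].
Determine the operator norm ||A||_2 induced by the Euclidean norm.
||A||_2 ≈ 9.9835 (= sqrt(largest eigenvalue of A^T A))

||A||_2 = sigma_max(A) = sqrt(lambda_max(A^T A)). Form the symmetric matrix M = A^T A =
[[75, 40, 15],
 [40, 30, -12],
 [15, -12, 59]].
Its characteristic polynomial (trace, sum of principal 2x2 minors, determinant of M give the coefficients) is
  p(λ) = det(λ I - M) = λ^3 - 164λ^2 + 6476λ - 6400.
No integer candidate from the rational root theorem (±divisors of 6400) is a root, so the roots are irrational. The cubic discriminant is Δ = 49926753792 > 0, so there are three distinct real roots. p(1) = -87 and p(2) = 5904 have opposite signs, so a root lies in (1, 2); Newton's method refines it to λ ≈ 1.0141. p(63) = 719 and p(64) = -1536 have opposite signs, so a root lies in (63, 64); Newton's method refines it to λ ≈ 63.3163. p(99) = -2341 and p(100) = 1200 have opposite signs, so a root lies in (99, 100); Newton's method refines it to λ ≈ 99.6695. Check (Vieta): the three roots sum to 164, matching tr M = 164.
So the eigenvalues of A^T A are ≈ 1.0141, 63.3163, 99.6695 (all ≥ 0, as they must be for A^T A). The largest is λ_max ≈ 99.6695, hence ||A||_2 = sqrt(λ_max) ≈ 9.9835.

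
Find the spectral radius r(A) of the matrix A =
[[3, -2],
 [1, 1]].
r(A) = sqrt(5) ≈ 2.2361

The eigenvalues of A are the roots of its characteristic polynomial. With M = A (coefficients from the trace and determinant):
  p(λ) = det(λ I - M) = λ^2 - 4λ + 5.
For λ^2 - 4λ + 5 the discriminant is -4. It is negative, so the roots are the complex-conjugate pair λ = 2 ± (sqrt(4)/2) i ≈ 2 ± 1i. For a conjugate pair the product of the roots equals the constant term, so |λ|^2 = 5 and |λ| = sqrt(5) ≈ 2.2361.
Thus the eigenvalues (to 4 decimals) are 2 ± 1i (modulus 2.2361). The spectral radius is the largest modulus: r(A) = sqrt(5) ≈ 2.2361. (Cross-check: r(A) ≤ ||A||_2 ≈ 3.618; equality holds whenever A is normal, though it can also hold for some non-normal A.)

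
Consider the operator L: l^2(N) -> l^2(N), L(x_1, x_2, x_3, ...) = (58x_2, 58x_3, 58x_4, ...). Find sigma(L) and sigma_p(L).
sigma(L) = closed disk {z in C : |z| ≤ 58}; sigma_p(L) = open disk {z in C : |z| < 58}

Note L = 58·V where V is the unit left shift (V x)_k = x_{k+1}; so sigma(L) = 58·sigma(V) and ||L|| = 58||V||. ||L x||^2 = 3364sum_{k≥2} |x_k|^2 ≤ 3364||x||^2, with equality on {x : x_1 = 0}, so ||L|| = 58. For any lambda with |lambda| < 58, set r = lambda/58 (|r| < 1); the vector x = (1, r, r^2, ...) is in l^2 and satisfies L x = 58(r, r^2, ...) = lambda x, so lambda is an eigenvalue. On the boundary |lambda| = 58 the geometric series diverges, so no l^2 eigenvector exists, but these lambda lie in the approximate point spectrum. Hence sigma(L) is the closed disk of radius 58 and sigma_p(L) is the open disk.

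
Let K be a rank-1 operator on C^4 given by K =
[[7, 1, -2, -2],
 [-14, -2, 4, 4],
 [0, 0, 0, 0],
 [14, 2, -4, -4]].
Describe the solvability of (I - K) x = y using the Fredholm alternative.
(I - K) is singular (det(I - K) = 0, i.e. 1 ∈ sigma(K)). (I - K) x = y is solvable iff y ⊥ ker((I - K)^*) = span{(7, 1, -2, -2)}, i.e. iff 7y_1 + y_2 - 2y_3 - 2y_4 = 0. When solvable, the solutions are x = y + c·(1, -2, 0, 2), c arbitrary (ker(I - K) = span{(1, -2, 0, 2)}, dimension 1).

K has rank 1, so it is an outer product K = u v^T: every row of K is a multiple of one row vector. Reading off the entries, u = (1, -2, 0, 2) and v = (7, 1, -2, -2) (row i of K equals u_i·v^T). A rank-one matrix u v^T satisfies K u = u (v·u) and kills the (3)-dimensional subspace v^⊥, so its characteristic polynomial is lambda^3 (lambda - v·u) with v·u = tr K = 1. Hence the eigenvalues of I - K are 1 (multiplicity 3) and 1 - (1) = 0, so det(I - K) = 0. (Direct check: I - K =
[[-6, -1, 2, 2],
 [14, 3, -4, -4],
 [0, 0, 1, 0],
 [-14, -2, 4, 5]]
has determinant 0.) So 1 is an eigenvalue of K and (I - K) is not invertible. The finite-dimensional Fredholm alternative says: either (I - K) is invertible, or ker(I - K) ≠ {0} and then range(I - K) = ker((I - K)^*)^⊥, with dim ker(I - K) = dim ker((I - K)^*). We are in the second case, so we need both kernels. Kernel of I - K: (I - K) u = u - u (v·u) = u - u = 0, so ker(I - K) = span{u} = span{(1, -2, 0, 2)} (it is exactly 1-dimensional because rank(I - K) = 3). Kernel of the adjoint: K is real, so (I - K)^* = I - K^T = I - v u^T, and (I - v u^T) v = v - v (u·v) = 0; hence ker((I - K)^*) = span{v} = span{(7, 1, -2, -2)}. Therefore (I - K) x = y is solvable iff <y, v> = 0, i.e. iff 7y_1 + y_2 - 2y_3 - 2y_4 = 0. When this holds, K y = u (v·y) = 0, so (I - K) y = y and x = y is a particular solution; the full solution set is the line x = y + c·u = y + c·(1, -2, 0, 2), c ∈ C.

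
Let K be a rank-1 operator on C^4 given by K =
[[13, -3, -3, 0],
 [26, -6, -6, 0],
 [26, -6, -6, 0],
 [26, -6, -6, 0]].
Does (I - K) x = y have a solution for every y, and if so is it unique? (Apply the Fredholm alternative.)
(I - K) is singular (det(I - K) = 0, i.e. 1 ∈ sigma(K)). (I - K) x = y is solvable iff y ⊥ ker((I - K)^*) = span{(13, -3, -3, 0)}, i.e. iff 13y_1 - 3y_2 - 3y_3 = 0. When solvable, the solutions are x = y + c·(1, 2, 2, 2), c arbitrary (ker(I - K) = span{(1, 2, 2, 2)}, dimension 1).

K has rank 1, so it is an outer product K = u v^T: every row of K is a multiple of one row vector. Reading off the entries, u = (1, 2, 2, 2) and v = (13, -3, -3, 0) (row i of K equals u_i·v^T). A rank-one matrix u v^T satisfies K u = u (v·u) and kills the (3)-dimensional subspace v^⊥, so its characteristic polynomial is lambda^3 (lambda - v·u) with v·u = tr K = 1. Hence the eigenvalues of I - K are 1 (multiplicity 3) and 1 - (1) = 0, so det(I - K) = 0. (Direct check: I - K =
[[-12, 3, 3, 0],
 [-26, 7, 6, 0],
 [-26, 6, 7, 0],
 [-26, 6, 6, 1]]
has determinant 0.) So 1 is an eigenvalue of K and (I - K) is not invertible. The finite-dimensional Fredholm alternative says: either (I - K) is invertible, or ker(I - K) ≠ {0} and then range(I - K) = ker((I - K)^*)^⊥, with dim ker(I - K) = dim ker((I - K)^*). We are in the second case, so we need both kernels. Kernel of I - K: (I - K) u = u - u (v·u) = u - u = 0, so ker(I - K) = span{u} = span{(1, 2, 2, 2)} (it is exactly 1-dimensional because rank(I - K) = 3). Kernel of the adjoint: K is real, so (I - K)^* = I - K^T = I - v u^T, and (I - v u^T) v = v - v (u·v) = 0; hence ker((I - K)^*) = span{v} = span{(13, -3, -3, 0)}. Therefore (I - K) x = y is solvable iff <y, v> = 0, i.e. iff 13y_1 - 3y_2 - 3y_3 = 0. When this holds, K y = u (v·y) = 0, so (I - K) y = y and x = y is a particular solution; the full solution set is the line x = y + c·u = y + c·(1, 2, 2, 2), c ∈ C.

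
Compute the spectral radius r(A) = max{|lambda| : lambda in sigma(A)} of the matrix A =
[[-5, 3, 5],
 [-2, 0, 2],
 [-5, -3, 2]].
r(A) ≈ 5.0374

The eigenvalues of A are the roots of its characteristic polynomial. With M = A (coefficients from the trace, the sum of principal 2x2 minors, and det A):
  p(λ) = det(λ I - M) = λ^3 + 3λ^2 + 27λ + 18.
No integer candidate from the rational root theorem (±divisors of 18) is a root, so the roots are irrational. The cubic discriminant is Δ = -56619 < 0, so there is one real root and a complex-conjugate pair. p(-1) = -7 and p(0) = 18 have opposite signs, so a root lies in (-1, 0); Newton's method refines it to λ ≈ -0.7094. Dividing out (λ - (-0.7094)) leaves approximately λ^2 + 2.2906λ + 25.3751. For λ^2 + 2.2906λ + 25.3751 the discriminant is -96.2534. It is negative, so the remaining roots are the complex-conjugate pair λ ≈ -1.1453 ± 4.9054i. Their product equals the constant term, so |λ|^2 ≈ 25.3751 and |λ| ≈ 5.0374.
Thus the eigenvalues (to 4 decimals) are -0.7094 (modulus 0.7094); -1.1453 ± 4.9054i (modulus 5.0374). The spectral radius is the largest modulus: r(A) ≈ 5.0374. (Cross-check: r(A) ≤ ||A||_2 ≈ 9.1839; equality holds whenever A is normal, though it can also hold for some non-normal A.)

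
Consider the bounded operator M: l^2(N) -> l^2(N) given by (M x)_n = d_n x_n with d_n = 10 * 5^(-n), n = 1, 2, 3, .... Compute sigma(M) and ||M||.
sigma(M) = {10 * 5^(-n) : n ≥ 1} ∪ {0}; ||M|| = 2

A bounded diagonal operator on l^2 with diagonal entries d_n has spectrum equal to the closure of {d_n : n ≥ 1}: every d_n is an eigenvalue (with eigenvector e_n), so {d_n} ⊂ sigma(M); the spectrum is closed, so its closure is too; and for lambda not in the closure, (M - lambda I) has bounded inverse (the diagonal entries 1/(d_n - lambda) are bounded). For our sequence d_n = 10 * 5^(-n), n = 1, 2, 3, ...:
  - {d_n} = {10 * 5^(-n) : n ≥ 1}; the only limit point is 0
  - closure = {10 * 5^(-n) : n ≥ 1} ∪ {0}
For the norm: a diagonal operator has ||M|| = sup_n |d_n|. Here d_n = 10 * 5^(-n) is positive and decreasing, so sup_n |d_n| = d_1 = 10/5 = 2. So ||M|| = 2.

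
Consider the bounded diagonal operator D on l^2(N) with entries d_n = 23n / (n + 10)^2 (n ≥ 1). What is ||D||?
||D|| = 23/40 (attained at n = 10)

For D diagonal, ||D|| = sup_n |d_n|. Treat f(x) = 23x / (x + 10)^2 for real x > 0. By the quotient rule, f'(x) = 23(10 - x)/(x + 10)^3, which is positive for x < 10 and negative for x > 10. So f has a unique maximum at x = 10, and since 10 is a positive integer, the supremum over n ≥ 1 is attained at n = 10: d_10 = 23·10/(10 + 10)^2 = 23·10/400 = 23/40. Hence ||D|| = 23/40.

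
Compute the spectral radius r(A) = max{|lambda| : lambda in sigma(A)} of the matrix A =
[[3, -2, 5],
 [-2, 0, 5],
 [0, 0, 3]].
r(A) = 4

The eigenvalues of A are the roots of its characteristic polynomial. With M = A (coefficients from the trace, the sum of principal 2x2 minors, and det A):
  p(λ) = det(λ I - M) = λ^3 - 6λ^2 + 5λ + 12.
By the rational root theorem any rational root is an integer divisor of 12. Testing λ = 4: p(4) = 64 - 96 + 20 + 12 = 0, so λ = 4 is a root. Dividing out (λ - 4) leaves p(λ) = (λ - 4)(λ^2 - 2λ - 3). For λ^2 - 2λ - 3 the discriminant is 16. It is a perfect square (4^2), so the roots are rational: λ = (2 ± 4)/2 = 3, -1.
Thus the eigenvalues (to 4 decimals) are 3 (modulus 3); -1 (modulus 1); 4 (modulus 4). The spectral radius is the largest modulus: r(A) = 4. (Cross-check: r(A) ≤ ||A||_2 ≈ 7.8423; equality holds whenever A is normal, though it can also hold for some non-normal A.)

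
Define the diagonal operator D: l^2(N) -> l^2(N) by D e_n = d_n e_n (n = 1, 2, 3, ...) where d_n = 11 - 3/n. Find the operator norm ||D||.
||D|| = 11

For a diagonal operator on l^2 with entries d_n, ||D|| = sup_n |d_n|. Here d_1 = 8, d_2 = 19/2, ..., and d_n = 11 - 3/n increases monotonically toward 11. All terms lie in [8, 11), so |d_n| = d_n and the supremum is the limit 11, which is not attained by any individual d_n. Hence ||D|| = 11.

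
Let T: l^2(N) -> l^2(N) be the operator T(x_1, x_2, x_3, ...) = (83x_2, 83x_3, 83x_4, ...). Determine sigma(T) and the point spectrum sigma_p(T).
sigma(T) = closed disk {z in C : |z| ≤ 83}; sigma_p(T) = open disk {z in C : |z| < 83}

Note T = 83·V where V is the unit left shift (V x)_k = x_{k+1}; so sigma(T) = 83·sigma(V) and ||T|| = 83||V||. ||T x||^2 = 6889sum_{k≥2} |x_k|^2 ≤ 6889||x||^2, with equality on {x : x_1 = 0}, so ||T|| = 83. For any lambda with |lambda| < 83, set r = lambda/83 (|r| < 1); the vector x = (1, r, r^2, ...) is in l^2 and satisfies T x = 83(r, r^2, ...) = lambda x, so lambda is an eigenvalue. On the boundary |lambda| = 83 the geometric series diverges, so no l^2 eigenvector exists, but these lambda lie in the approximate point spectrum. Hence sigma(T) is the closed disk of radius 83 and sigma_p(T) is the open disk.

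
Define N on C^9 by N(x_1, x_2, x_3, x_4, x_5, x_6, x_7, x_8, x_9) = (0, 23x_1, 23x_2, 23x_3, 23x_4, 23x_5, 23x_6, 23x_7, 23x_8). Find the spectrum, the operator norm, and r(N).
sigma(N) = {0}; ||N|| = 23; r(N) = 0. (N is nilpotent with N^9 = 0.)

On C^9, N is a strictly lower-triangular matrix with 23 on the subdiagonal and zeros elsewhere, so its characteristic polynomial is lambda^9 and every eigenvalue is 0: sigma(N) = {0}. For the operator norm, N e_i = 23e_{i+1} for i = 1, ..., 8 and N e_9 = 0, so the singular values of N are 23 (with multiplicity 8) and 0; hence ||N|| = 23. The spectral radius r(N) = max|lambda| = 0. Note ||N|| > r(N) — characteristic of non-normal nilpotent operators. Indeed N^9 = 0.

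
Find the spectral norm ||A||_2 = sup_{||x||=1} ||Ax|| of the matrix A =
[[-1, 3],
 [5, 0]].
||A||_2 = sqrt((35 + sqrt(325))/2) ≈ 5.1492 (= sqrt(largest eigenvalue of A^T A))

||A||_2 = sigma_max(A) = sqrt(lambda_max(A^T A)). Form the symmetric matrix M = A^T A =
[[26, -3],
 [-3, 9]].
Its characteristic polynomial (trace, determinant of M give the coefficients) is
  p(λ) = det(λ I - M) = λ^2 - 35λ + 225.
For λ^2 - 35λ + 225 the discriminant is 325. It is nonnegative but not a perfect square, so the roots are real and irrational: λ = (35 ± sqrt(325))/2 ≈ 26.5139, 8.4861.
So the eigenvalues of A^T A are ≈ 8.4861, 26.5139 (all ≥ 0, as they must be for A^T A). The largest is λ_max = (35 + sqrt(325))/2 ≈ 26.5139, hence ||A||_2 = sqrt(λ_max) = sqrt((35 + sqrt(325))/2) ≈ 5.1492.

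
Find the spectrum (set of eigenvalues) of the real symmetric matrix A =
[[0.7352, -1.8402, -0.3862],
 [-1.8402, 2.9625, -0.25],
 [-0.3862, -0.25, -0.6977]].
sigma(A) ≈ {-1, 0, 4}

A is real symmetric, so its spectrum consists of real eigenvalues. Expanding the characteristic polynomial of the displayed matrix gives
  det(λ I - A) = p(λ) = λ^3 + (-3)λ^2 + (-4)λ + (0).
Solving p(λ) = 0 yields eigenvalues ≈ -1, 0, 4. (A is shown rounded to 4 decimals, so these recover the underlying integer eigenvalues to within that precision.)
Verification: the trace of A = 3 equals the sum of eigenvalues 3, and det(A) ≈ -0.0001 matches the eigenvalue product 0.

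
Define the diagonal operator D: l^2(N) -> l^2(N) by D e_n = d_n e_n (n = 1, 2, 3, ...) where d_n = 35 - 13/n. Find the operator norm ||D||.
||D|| = 35

For a diagonal operator on l^2 with entries d_n, ||D|| = sup_n |d_n|. Here d_1 = 22, d_2 = 57/2, ..., and d_n = 35 - 13/n increases monotonically toward 35. All terms lie in [22, 35), so |d_n| = d_n and the supremum is the limit 35, which is not attained by any individual d_n. Hence ||D|| = 35.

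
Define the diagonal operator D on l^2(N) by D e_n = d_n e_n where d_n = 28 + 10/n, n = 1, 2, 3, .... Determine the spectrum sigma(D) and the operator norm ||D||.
sigma(D) = {28 + 10/n : n ≥ 1} ∪ {28}; ||D|| = 38

A bounded diagonal operator on l^2 with diagonal entries d_n has spectrum equal to the closure of {d_n : n ≥ 1}: every d_n is an eigenvalue (with eigenvector e_n), so {d_n} ⊂ sigma(D); the spectrum is closed, so its closure is too; and for lambda not in the closure, (D - lambda I) has bounded inverse (the diagonal entries 1/(d_n - lambda) are bounded). For our sequence d_n = 28 + 10/n, n = 1, 2, 3, ...:
  - {d_n} = {28 + 10/n : n ≥ 1}; the only limit point is 28
  - closure = {28 + 10/n : n ≥ 1} ∪ {28}
For the norm: a diagonal operator has ||D|| = sup_n |d_n|. Here d_n = 28 + 10/n is positive and decreasing, so sup_n |d_n| = d_1 = 28 + 10 = 38. So ||D|| = 38.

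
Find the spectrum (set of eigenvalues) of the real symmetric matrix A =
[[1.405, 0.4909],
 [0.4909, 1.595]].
sigma(A) ≈ {1, 2}

A is real symmetric, so its spectrum consists of real eigenvalues. Expanding the characteristic polynomial of the displayed matrix gives
  det(λ I - A) = p(λ) = λ^2 + (-3)λ + (2).
Solving p(λ) = 0 yields eigenvalues ≈ 1, 2. (A is shown rounded to 4 decimals, so these recover the underlying integer eigenvalues to within that precision.)
Verification: the trace of A = 3 equals the sum of eigenvalues 3, and det(A) ≈ 2.0000 matches the eigenvalue product 2.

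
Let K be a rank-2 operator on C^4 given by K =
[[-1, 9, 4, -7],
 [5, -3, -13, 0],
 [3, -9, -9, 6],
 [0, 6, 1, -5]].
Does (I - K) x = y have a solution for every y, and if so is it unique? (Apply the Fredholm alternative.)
(I - K) is invertible (det(I - K) = -57 ≠ 0), so for every y in C^4 the equation (I - K) x = y has a unique solution.

K has rank 2 and factors as K = U V^T = u1 v1^T + u2 v2^T with u1 = (-2, 3, 3, -1), v1 = (1, -3, -3, 2), u2 = (-1, -2, 0, -1), v2 = (-1, -3, 2, 3) (multiplying out reproduces the displayed K). The nonzero eigenvalues of U V^T coincide with those of the 2 x 2 matrix G = V^T U = [[v1·u1, v1·u2], [v2·u1, v2·u2]] = [[-22, 3], [-4, 4]], and by the Sylvester determinant identity det(I_4 - U V^T) = det(I_2 - V^T U) = det([[23, -3], [4, -3]]) = (23)(-3) - (-3)(4) = -57. (Direct check: I - K =
[[2, -9, -4, 7],
 [-5, 4, 13, 0],
 [-3, 9, 10, -6],
 [0, -6, -1, 6]]
has determinant -57.) The finite-dimensional Fredholm alternative says: either (I - K) is invertible, or ker(I - K) ≠ {0} and then range(I - K) = ker((I - K)^*)^⊥, with dim ker(I - K) = dim ker((I - K)^*). Since det(I - K) ≠ 0, 1 is not an eigenvalue of K and ker(I - K) = {0}, so we are in the first case: for every y there is a unique x = (I - K)^(-1) y. (Explicitly, by the Woodbury identity, (I - U V^T)^(-1) = I + U (I_2 - G)^(-1) V^T.)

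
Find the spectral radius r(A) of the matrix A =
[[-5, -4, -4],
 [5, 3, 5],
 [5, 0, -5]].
r(A) ≈ 4.8213

The eigenvalues of A are the roots of its characteristic polynomial. With M = A (coefficients from the trace, the sum of principal 2x2 minors, and det A):
  p(λ) = det(λ I - M) = λ^3 + 7λ^2 + 35λ + 65.
No integer candidate from the rational root theorem (±divisors of 65) is a root, so the roots are irrational. The cubic discriminant is Δ = -28080 < 0, so there is one real root and a complex-conjugate pair. p(-3) = -4 and p(-2) = 15 have opposite signs, so a root lies in (-3, -2); Newton's method refines it to λ ≈ -2.7963. Dividing out (λ - (-2.7963)) leaves approximately λ^2 + 4.2037λ + 23.2452. For λ^2 + 4.2037λ + 23.2452 the discriminant is -75.3096. It is negative, so the remaining roots are the complex-conjugate pair λ ≈ -2.1019 ± 4.3391i. Their product equals the constant term, so |λ|^2 ≈ 23.2452 and |λ| ≈ 4.8213.
Thus the eigenvalues (to 4 decimals) are -2.7963 (modulus 2.7963); -2.1019 ± 4.3391i (modulus 4.8213). The spectral radius is the largest modulus: r(A) ≈ 4.8213. (Cross-check: r(A) ≤ ||A||_2 ≈ 10.733; equality holds whenever A is normal, though it can also hold for some non-normal A.)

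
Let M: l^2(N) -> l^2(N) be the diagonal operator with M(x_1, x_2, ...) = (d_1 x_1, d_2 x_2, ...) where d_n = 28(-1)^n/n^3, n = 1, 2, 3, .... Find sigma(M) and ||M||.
sigma(M) = {28(-1)^n/n^3 : n ≥ 1} ∪ {0}; ||M|| = 28

A bounded diagonal operator on l^2 with diagonal entries d_n has spectrum equal to the closure of {d_n : n ≥ 1}: every d_n is an eigenvalue (with eigenvector e_n), so {d_n} ⊂ sigma(M); the spectrum is closed, so its closure is too; and for lambda not in the closure, (M - lambda I) has bounded inverse (the diagonal entries 1/(d_n - lambda) are bounded). For our sequence d_n = 28(-1)^n/n^3, n = 1, 2, 3, ...:
  - {d_n} = {28(-1)^n/n^3 : n ≥ 1}; the only limit point is 0
  - closure = {28(-1)^n/n^3 : n ≥ 1} ∪ {0}
For the norm: a diagonal operator has ||M|| = sup_n |d_n|. Here |d_n| = 28/n^3 is decreasing, so sup_n |d_n| = |d_1| = 28. So ||M|| = 28.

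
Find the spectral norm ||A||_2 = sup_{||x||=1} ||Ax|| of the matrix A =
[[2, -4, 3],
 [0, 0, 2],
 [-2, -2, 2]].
||A||_2 ≈ 5.9373 (= sqrt(largest eigenvalue of A^T A))

||A||_2 = sigma_max(A) = sqrt(lambda_max(A^T A)). Form the symmetric matrix M = A^T A =
[[8, -4, 2],
 [-4, 20, -16],
 [2, -16, 17]].
Its characteristic polynomial (trace, sum of principal 2x2 minors, determinant of M give the coefficients) is
  p(λ) = det(λ I - M) = λ^3 - 45λ^2 + 360λ - 576.
No integer candidate from the rational root theorem (±divisors of 576) is a root, so the roots are irrational. The cubic discriminant is Δ = 24867648 > 0, so there are three distinct real roots. p(2) = -28 and p(3) = 126 have opposite signs, so a root lies in (2, 3); Newton's method refines it to λ ≈ 2.1504. p(7) = 82 and p(8) = -64 have opposite signs, so a root lies in (7, 8); Newton's method refines it to λ ≈ 7.5985. p(35) = -226 and p(36) = 720 have opposite signs, so a root lies in (35, 36); Newton's method refines it to λ ≈ 35.2511. Check (Vieta): the three roots sum to 45, matching tr M = 45.
So the eigenvalues of A^T A are ≈ 2.1504, 7.5985, 35.2511 (all ≥ 0, as they must be for A^T A). The largest is λ_max ≈ 35.2511, hence ||A||_2 = sqrt(λ_max) ≈ 5.9373.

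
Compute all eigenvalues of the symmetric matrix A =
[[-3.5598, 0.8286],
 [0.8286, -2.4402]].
sigma(A) ≈ {-4, -2}

A is real symmetric, so its spectrum consists of real eigenvalues. Expanding the characteristic polynomial of the displayed matrix gives
  det(λ I - A) = p(λ) = λ^2 + (6)λ + (8).
Solving p(λ) = 0 yields eigenvalues ≈ -4, -2. (A is shown rounded to 4 decimals, so these recover the underlying integer eigenvalues to within that precision.)
Verification: the trace of A = -6 equals the sum of eigenvalues -6, and det(A) ≈ 8.0000 matches the eigenvalue product 8.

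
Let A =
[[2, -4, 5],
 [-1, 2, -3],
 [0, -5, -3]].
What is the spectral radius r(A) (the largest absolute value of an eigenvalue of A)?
r(A) ≈ 5.6345

The eigenvalues of A are the roots of its characteristic polynomial. With M = A (coefficients from the trace, the sum of principal 2x2 minors, and det A):
  p(λ) = det(λ I - M) = λ^3 - λ^2 - 27λ + 5.
No integer candidate from the rational root theorem (±divisors of 5) is a root, so the roots are irrational. The cubic discriminant is Δ = 81236 > 0, so there are three distinct real roots. p(-5) = -10 and p(-4) = 33 have opposite signs, so a root lies in (-5, -4); Newton's method refines it to λ ≈ -4.8186. p(0) = 5 and p(1) = -22 have opposite signs, so a root lies in (0, 1); Newton's method refines it to λ ≈ 0.1842. p(5) = -30 and p(6) = 23 have opposite signs, so a root lies in (5, 6); Newton's method refines it to λ ≈ 5.6345. Check (Vieta): the three roots sum to 1, matching tr M = 1.
Thus the eigenvalues (to 4 decimals) are -4.8186 (modulus 4.8186); 0.1842 (modulus 0.1842); 5.6345 (modulus 5.6345). The spectral radius is the largest modulus: r(A) ≈ 5.6345. (Cross-check: r(A) ≤ ||A||_2 ≈ 7.7349; equality holds whenever A is normal, though it can also hold for some non-normal A.)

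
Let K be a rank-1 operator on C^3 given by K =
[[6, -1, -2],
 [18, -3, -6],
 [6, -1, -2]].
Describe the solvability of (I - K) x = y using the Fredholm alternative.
(I - K) is singular (det(I - K) = 0, i.e. 1 ∈ sigma(K)). (I - K) x = y is solvable iff y ⊥ ker((I - K)^*) = span{(6, -1, -2)}, i.e. iff 6y_1 - y_2 - 2y_3 = 0. When solvable, the solutions are x = y + c·(1, 3, 1), c arbitrary (ker(I - K) = span{(1, 3, 1)}, dimension 1).

K has rank 1, so it is an outer product K = u v^T: every row of K is a multiple of one row vector. Reading off the entries, u = (1, 3, 1) and v = (6, -1, -2) (row i of K equals u_i·v^T). A rank-one matrix u v^T satisfies K u = u (v·u) and kills the (2)-dimensional subspace v^⊥, so its characteristic polynomial is lambda^2 (lambda - v·u) with v·u = tr K = 1. Hence the eigenvalues of I - K are 1 (multiplicity 2) and 1 - (1) = 0, so det(I - K) = 0. (Direct check: I - K =
[[-5, 1, 2],
 [-18, 4, 6],
 [-6, 1, 3]]
has determinant 0.) So 1 is an eigenvalue of K and (I - K) is not invertible. The finite-dimensional Fredholm alternative says: either (I - K) is invertible, or ker(I - K) ≠ {0} and then range(I - K) = ker((I - K)^*)^⊥, with dim ker(I - K) = dim ker((I - K)^*). We are in the second case, so we need both kernels. Kernel of I - K: (I - K) u = u - u (v·u) = u - u = 0, so ker(I - K) = span{u} = span{(1, 3, 1)} (it is exactly 1-dimensional because rank(I - K) = 2). Kernel of the adjoint: K is real, so (I - K)^* = I - K^T = I - v u^T, and (I - v u^T) v = v - v (u·v) = 0; hence ker((I - K)^*) = span{v} = span{(6, -1, -2)}. Therefore (I - K) x = y is solvable iff <y, v> = 0, i.e. iff 6y_1 - y_2 - 2y_3 = 0. When this holds, K y = u (v·y) = 0, so (I - K) y = y and x = y is a particular solution; the full solution set is the line x = y + c·u = y + c·(1, 3, 1), c ∈ C.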